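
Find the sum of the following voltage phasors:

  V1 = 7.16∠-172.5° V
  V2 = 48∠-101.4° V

Step 1 — Convert each phasor to rectangular form:
  V1 = 7.16·(cos(-172.5°) + j·sin(-172.5°)) = -7.099 - j0.9346 V
  V2 = 48·(cos(-101.4°) + j·sin(-101.4°)) = -9.488 - j47.05 V
Step 2 — Sum components: V_total = -16.59 - j47.99 V.
Step 3 — Convert to polar: |V_total| = 50.77 V, ∠V_total = -109.1°.

V_total = 50.77∠-109.1° V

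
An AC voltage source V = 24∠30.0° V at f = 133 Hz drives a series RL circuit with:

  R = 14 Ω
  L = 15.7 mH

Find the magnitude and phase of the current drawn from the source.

Step 1 — Angular frequency: ω = 2π·f = 2π·133 = 835.7 rad/s.
Step 2 — Component impedances:
  R: Z = R = 14 Ω
  L: Z = jωL = j·835.7·0.0157 = 0 + j13.12 Ω
Step 3 — Series combination: Z_total = R + L = 14 + j13.12 Ω = 19.19∠43.1° Ω.
Step 4 — Source phasor: V = 24∠30.0° V = 20.78 + j12 V.
Step 5 — Ohm's law: I = V / Z_total = (20.78 + j12) / (14 + j13.12) = 1.218 - j0.2844 A.
Step 6 — Convert to polar: |I| = 1.251 A, ∠I = -13.1°.

I = 1.251∠-13.1° A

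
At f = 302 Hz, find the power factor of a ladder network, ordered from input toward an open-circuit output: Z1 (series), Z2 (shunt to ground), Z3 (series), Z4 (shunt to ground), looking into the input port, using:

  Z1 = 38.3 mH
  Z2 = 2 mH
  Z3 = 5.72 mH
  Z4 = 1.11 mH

Step 1 — Angular frequency: ω = 2π·f = 2π·302 = 1898 rad/s.
Step 2 — Component impedances:
  Z1: Z = jωL = j·1898·0.0383 = 0 + j72.68 Ω
  Z2: Z = jωL = j·1898·0.002 = 0 + j3.795 Ω
  Z3: Z = jωL = j·1898·0.00572 = 0 + j10.85 Ω
  Z4: Z = jωL = j·1898·0.00111 = 0 + j2.106 Ω
Step 3 — Ladder network (open output): work backward from the far end, alternating series and parallel combinations. Z_in = 0 + j75.61 Ω = 75.61∠90.0° Ω.
Step 4 — Power factor: PF = cos(φ) = Re(Z)/|Z| = 0/75.61 = 0.
Step 5 — Type: Im(Z) = 75.61 ⇒ lagging (phase φ = 90.0°).

PF = 0 (lagging, φ = 90.0°)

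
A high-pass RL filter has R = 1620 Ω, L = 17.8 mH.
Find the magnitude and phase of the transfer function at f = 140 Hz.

Step 1 — Angular frequency: ω = 2π·140 = 879.6 rad/s.
Step 2 — Transfer function: H(jω) = jωL/(R + jωL).
Step 3 — Numerator jωL = j·15.66; denominator R + jωL = 1620 + j15.66.
Step 4 — H = 9.341e-05 + j0.009664.
Step 5 — Magnitude: |H| = 0.009665 (-40.3 dB); phase: φ = 89.4°.

|H| = 0.009665 (-40.3 dB), φ = 89.4°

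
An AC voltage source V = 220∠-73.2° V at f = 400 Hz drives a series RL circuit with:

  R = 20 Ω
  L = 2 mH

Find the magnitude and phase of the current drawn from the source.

Step 1 — Angular frequency: ω = 2π·f = 2π·400 = 2513 rad/s.
Step 2 — Component impedances:
  R: Z = R = 20 Ω
  L: Z = jωL = j·2513·0.002 = 0 + j5.027 Ω
Step 3 — Series combination: Z_total = R + L = 20 + j5.027 Ω = 20.62∠14.1° Ω.
Step 4 — Source phasor: V = 220∠-73.2° V = 63.59 - j210.6 V.
Step 5 — Ohm's law: I = V / Z_total = (63.59 - j210.6) / (20 + j5.027) = 0.5011 - j10.66 A.
Step 6 — Convert to polar: |I| = 10.67 A, ∠I = -87.3°.

I = 10.67∠-87.3° A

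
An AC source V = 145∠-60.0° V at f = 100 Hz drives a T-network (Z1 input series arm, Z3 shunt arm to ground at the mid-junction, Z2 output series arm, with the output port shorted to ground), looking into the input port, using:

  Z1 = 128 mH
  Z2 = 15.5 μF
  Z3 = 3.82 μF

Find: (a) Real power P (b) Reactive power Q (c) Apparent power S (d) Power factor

Step 1 — Angular frequency: ω = 2π·f = 2π·100 = 628.3 rad/s.
Step 2 — Component impedances:
  Z1: Z = jωL = j·628.3·0.128 = 0 + j80.42 Ω
  Z2: Z = 1/(jωC) = -j/(ω·C) = 0 - j102.7 Ω
  Z3: Z = 1/(jωC) = -j/(ω·C) = 0 - j416.6 Ω
Step 3 — With the output port shorted to ground, the output series arm Z2 runs from the junction to ground; the shunt arm Z3 also runs from the junction to ground. They appear in parallel: Z3 || Z2 = 0 - j82.38 Ω.
Step 4 — Series with input arm Z1: Z_in = Z1 + (Z3 || Z2) = 0 - j1.954 Ω = 1.954∠-90.0° Ω.
Step 5 — Source phasor: V = 145∠-60.0° V = 72.5 - j125.6 V.
Step 6 — Current: I = V / Z = 64.28 + j37.11 A = 74.22∠30.0° A.
Step 7 — Complex power: S = V·I* = 0 - j1.076e+04 VA.
Step 8 — Real power: P = Re(S) = 0 W.
Step 9 — Reactive power: Q = Im(S) = -1.076e+04 VAR.
Step 10 — Apparent power: |S| = 1.076e+04 VA.
Step 11 — Power factor: PF = P/|S| = 0 (leading).

(a) P = 0 W  (b) Q = -1.076e+04 VAR  (c) S = 1.076e+04 VA  (d) PF = 0 (leading)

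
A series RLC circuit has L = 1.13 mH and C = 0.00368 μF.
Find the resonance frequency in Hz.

Step 1 — Resonance condition Im(Z)=0 gives ω₀ = 1/√(LC).
Step 2 — ω₀ = 1/√(0.00113·3.68e-09) = 4.904e+05 rad/s.
Step 3 — f₀ = ω₀/(2π) = 7.805e+04 Hz.

f₀ = 7.805e+04 Hz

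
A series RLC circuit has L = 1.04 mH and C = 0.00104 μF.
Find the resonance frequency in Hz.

Step 1 — Resonance condition Im(Z)=0 gives ω₀ = 1/√(LC).
Step 2 — ω₀ = 1/√(0.00104·1.04e-09) = 9.615e+05 rad/s.
Step 3 — f₀ = ω₀/(2π) = 1.53e+05 Hz.

f₀ = 1.53e+05 Hz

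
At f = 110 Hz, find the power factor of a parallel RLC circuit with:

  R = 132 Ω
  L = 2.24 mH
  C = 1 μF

Step 1 — Angular frequency: ω = 2π·f = 2π·110 = 691.2 rad/s.
Step 2 — Component impedances:
  R: Z = R = 132 Ω
  L: Z = jωL = j·691.2·0.00224 = 0 + j1.548 Ω
  C: Z = 1/(jωC) = -j/(ω·C) = 0 - j1447 Ω
Step 3 — Parallel combination: 1/Z_total = 1/R + 1/L + 1/C; Z_total = 0.01819 + j1.55 Ω = 1.55∠89.3° Ω.
Step 4 — Power factor: PF = cos(φ) = Re(Z)/|Z| = 0.01819/1.55 = 0.01174.
Step 5 — Type: Im(Z) = 1.55 ⇒ lagging (phase φ = 89.3°).

PF = 0.01174 (lagging, φ = 89.3°)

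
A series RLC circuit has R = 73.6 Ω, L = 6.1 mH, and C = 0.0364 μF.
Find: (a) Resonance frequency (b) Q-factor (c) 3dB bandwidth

Step 1 — Resonance: ω₀ = 1/√(LC) = 1/√(0.0061·3.64e-08) = 6.711e+04 rad/s.
Step 2 — f₀ = ω₀/(2π) = 1.068e+04 Hz.
Step 3 — Series Q: Q = ω₀L/R = 6.711e+04·0.0061/73.6 = 5.562.
Step 4 — Bandwidth: Δω = ω₀/Q = 1.207e+04 rad/s; BW = Δω/(2π) = 1920 Hz.

(a) f₀ = 1.068e+04 Hz  (b) Q = 5.562  (c) BW = 1920 Hz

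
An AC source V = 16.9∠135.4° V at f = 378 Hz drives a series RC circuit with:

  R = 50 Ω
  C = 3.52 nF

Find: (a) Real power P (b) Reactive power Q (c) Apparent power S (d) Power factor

Step 1 — Angular frequency: ω = 2π·f = 2π·378 = 2375 rad/s.
Step 2 — Component impedances:
  R: Z = R = 50 Ω
  C: Z = 1/(jωC) = -j/(ω·C) = 0 - j1.196e+05 Ω
Step 3 — Series combination: Z_total = R + C = 50 - j1.196e+05 Ω = 1.196e+05∠-90.0° Ω.
Step 4 — Source phasor: V = 16.9∠135.4° V = -12.03 + j11.87 V.
Step 5 — Current: I = V / Z = -9.925e-05 - j0.0001006 A = 0.0001413∠-134.6° A.
Step 6 — Complex power: S = V·I* = 9.981e-07 - j0.002388 VA.
Step 7 — Real power: P = Re(S) = 9.981e-07 W.
Step 8 — Reactive power: Q = Im(S) = -0.002388 VAR.
Step 9 — Apparent power: |S| = 0.002388 VA.
Step 10 — Power factor: PF = P/|S| = 0.000418 (leading).

(a) P = 9.981e-07 W  (b) Q = -0.002388 VAR  (c) S = 0.002388 VA  (d) PF = 0.000418 (leading)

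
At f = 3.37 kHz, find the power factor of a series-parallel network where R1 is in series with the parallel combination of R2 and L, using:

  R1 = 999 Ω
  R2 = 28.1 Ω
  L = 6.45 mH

Step 1 — Angular frequency: ω = 2π·f = 2π·3370 = 2.117e+04 rad/s.
Step 2 — Component impedances:
  R1: Z = R = 999 Ω
  R2: Z = R = 28.1 Ω
  L: Z = jωL = j·2.117e+04·0.00645 = 0 + j136.6 Ω
Step 3 — Parallel branch: R2 || L = 1/(1/R2 + 1/L) = 26.96 + j5.547 Ω.
Step 4 — Series with R1: Z_total = R1 + (R2 || L) = 1026 + j5.547 Ω = 1026∠0.3° Ω.
Step 5 — Power factor: PF = cos(φ) = Re(Z)/|Z| = 1026/1026 = 1.
Step 6 — Type: Im(Z) = 5.547 ⇒ lagging (phase φ = 0.3°).

PF = 1 (lagging, φ = 0.3°)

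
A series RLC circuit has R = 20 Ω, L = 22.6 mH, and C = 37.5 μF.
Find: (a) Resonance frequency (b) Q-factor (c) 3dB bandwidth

Step 1 — Resonance: ω₀ = 1/√(LC) = 1/√(0.0226·3.75e-05) = 1086 rad/s.
Step 2 — f₀ = ω₀/(2π) = 172.9 Hz.
Step 3 — Series Q: Q = ω₀L/R = 1086·0.0226/20 = 1.227.
Step 4 — Bandwidth: Δω = ω₀/Q = 885 rad/s; BW = Δω/(2π) = 140.8 Hz.

(a) f₀ = 172.9 Hz  (b) Q = 1.227  (c) BW = 140.8 Hz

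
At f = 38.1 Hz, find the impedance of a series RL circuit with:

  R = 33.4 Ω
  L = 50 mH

Step 1 — Angular frequency: ω = 2π·f = 2π·38.1 = 239.4 rad/s.
Step 2 — Component impedances:
  R: Z = R = 33.4 Ω
  L: Z = jωL = j·239.4·0.05 = 0 + j11.97 Ω
Step 3 — Series combination: Z_total = R + L = 33.4 + j11.97 Ω = 35.48∠19.7° Ω.

Z = 33.4 + j11.97 Ω = 35.48∠19.7° Ω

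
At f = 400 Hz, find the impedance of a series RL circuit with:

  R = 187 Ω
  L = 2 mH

Step 1 — Angular frequency: ω = 2π·f = 2π·400 = 2513 rad/s.
Step 2 — Component impedances:
  R: Z = R = 187 Ω
  L: Z = jωL = j·2513·0.002 = 0 + j5.027 Ω
Step 3 — Series combination: Z_total = R + L = 187 + j5.027 Ω = 187.1∠1.5° Ω.

Z = 187 + j5.027 Ω = 187.1∠1.5° Ω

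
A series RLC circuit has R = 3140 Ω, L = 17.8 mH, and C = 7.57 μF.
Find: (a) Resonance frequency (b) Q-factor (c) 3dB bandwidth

Step 1 — Resonance condition Im(Z)=0 gives ω₀ = 1/√(LC).
Step 2 — ω₀ = 1/√(0.0178·7.57e-06) = 2724 rad/s.
Step 3 — f₀ = ω₀/(2π) = 433.6 Hz.
Step 4 — Series Q: Q = ω₀L/R = 2724·0.0178/3140 = 0.01544.
Step 5 — 3dB bandwidth: Δω = ω₀/Q = 1.764e+05 rad/s; BW = Δω/(2π) = 2.808e+04 Hz.

(a) f₀ = 433.6 Hz  (b) Q = 0.01544  (c) BW = 2.808e+04 Hz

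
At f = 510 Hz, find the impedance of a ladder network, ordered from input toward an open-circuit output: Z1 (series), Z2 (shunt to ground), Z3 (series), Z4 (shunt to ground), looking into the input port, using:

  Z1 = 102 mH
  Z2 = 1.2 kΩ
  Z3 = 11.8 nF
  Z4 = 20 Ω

Step 1 — Angular frequency: ω = 2π·f = 2π·510 = 3204 rad/s.
Step 2 — Component impedances:
  Z1: Z = jωL = j·3204·0.102 = 0 + j326.9 Ω
  Z2: Z = R = 1200 Ω
  Z3: Z = 1/(jωC) = -j/(ω·C) = 0 - j2.645e+04 Ω
  Z4: Z = R = 20 Ω
Step 3 — Ladder network (open output): work backward from the far end, alternating series and parallel combinations. Z_in = 1197 + j272.5 Ω = 1228∠12.8° Ω.

Z = 1197 + j272.5 Ω = 1228∠12.8° Ω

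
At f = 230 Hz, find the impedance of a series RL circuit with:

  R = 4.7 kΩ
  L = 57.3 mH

Step 1 — Angular frequency: ω = 2π·f = 2π·230 = 1445 rad/s.
Step 2 — Component impedances:
  R: Z = R = 4700 Ω
  L: Z = jωL = j·1445·0.0573 = 0 + j82.81 Ω
Step 3 — Series combination: Z_total = R + L = 4700 + j82.81 Ω = 4701∠1.0° Ω.

Z = 4700 + j82.81 Ω = 4701∠1.0° Ω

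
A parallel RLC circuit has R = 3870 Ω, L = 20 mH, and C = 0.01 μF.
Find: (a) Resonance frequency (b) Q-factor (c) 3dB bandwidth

Step 1 — Resonance: ω₀ = 1/√(LC) = 1/√(0.02·1e-08) = 7.071e+04 rad/s.
Step 2 — f₀ = ω₀/(2π) = 1.125e+04 Hz.
Step 3 — Parallel Q: Q = R/(ω₀L) = 3870/(7.071e+04·0.02) = 2.737.
Step 4 — Bandwidth: Δω = ω₀/Q = 2.584e+04 rad/s; BW = Δω/(2π) = 4113 Hz.

(a) f₀ = 1.125e+04 Hz  (b) Q = 2.737  (c) BW = 4113 Hz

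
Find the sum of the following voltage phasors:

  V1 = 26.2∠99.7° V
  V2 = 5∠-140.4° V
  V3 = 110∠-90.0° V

Step 1 — Convert each phasor to rectangular form:
  V1 = 26.2·(cos(99.7°) + j·sin(99.7°)) = -4.414 + j25.83 V
  V2 = 5·(cos(-140.4°) + j·sin(-140.4°)) = -3.853 - j3.187 V
  V3 = 110·(cos(-90.0°) + j·sin(-90.0°)) = 0 - j110 V
Step 2 — Sum components: V_total = -8.267 - j87.36 V.
Step 3 — Convert to polar: |V_total| = 87.75 V, ∠V_total = -95.4°.

V_total = 87.75∠-95.4° V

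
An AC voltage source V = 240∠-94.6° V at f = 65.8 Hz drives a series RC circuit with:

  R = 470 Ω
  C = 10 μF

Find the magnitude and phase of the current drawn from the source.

Step 1 — Angular frequency: ω = 2π·f = 2π·65.8 = 413.4 rad/s.
Step 2 — Component impedances:
  R: Z = R = 470 Ω
  C: Z = 1/(jωC) = -j/(ω·C) = 0 - j241.9 Ω
Step 3 — Series combination: Z_total = R + C = 470 - j241.9 Ω = 528.6∠-27.2° Ω.
Step 4 — Source phasor: V = 240∠-94.6° V = -19.25 - j239.2 V.
Step 5 — Ohm's law: I = V / Z_total = (-19.25 - j239.2) / (470 - j241.9) = 0.1747 - j0.4191 A.
Step 6 — Convert to polar: |I| = 0.454 A, ∠I = -67.4°.

I = 0.454∠-67.4° A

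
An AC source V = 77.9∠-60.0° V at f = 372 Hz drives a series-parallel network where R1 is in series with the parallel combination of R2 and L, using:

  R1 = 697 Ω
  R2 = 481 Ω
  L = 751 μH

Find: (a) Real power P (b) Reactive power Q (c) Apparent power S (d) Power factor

Step 1 — Angular frequency: ω = 2π·f = 2π·372 = 2337 rad/s.
Step 2 — Component impedances:
  R1: Z = R = 697 Ω
  R2: Z = R = 481 Ω
  L: Z = jωL = j·2337·0.000751 = 0 + j1.755 Ω
Step 3 — Parallel branch: R2 || L = 1/(1/R2 + 1/L) = 0.006406 + j1.755 Ω.
Step 4 — Series with R1: Z_total = R1 + (R2 || L) = 697 + j1.755 Ω = 697∠0.1° Ω.
Step 5 — Source phasor: V = 77.9∠-60.0° V = 38.95 - j67.46 V.
Step 6 — Current: I = V / Z = 0.05564 - j0.09693 A = 0.1118∠-60.1° A.
Step 7 — Complex power: S = V·I* = 8.706 + j0.02193 VA.
Step 8 — Real power: P = Re(S) = 8.706 W.
Step 9 — Reactive power: Q = Im(S) = 0.02193 VAR.
Step 10 — Apparent power: |S| = 8.706 VA.
Step 11 — Power factor: PF = P/|S| = 1 (lagging).

(a) P = 8.706 W  (b) Q = 0.02193 VAR  (c) S = 8.706 VA  (d) PF = 1 (lagging)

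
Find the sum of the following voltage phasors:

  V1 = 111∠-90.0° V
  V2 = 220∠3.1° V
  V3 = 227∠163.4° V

Step 1 — Convert each phasor to rectangular form:
  V1 = 111·(cos(-90.0°) + j·sin(-90.0°)) = 0 - j111 V
  V2 = 220·(cos(3.1°) + j·sin(3.1°)) = 219.7 + j11.9 V
  V3 = 227·(cos(163.4°) + j·sin(163.4°)) = -217.5 + j64.85 V
Step 2 — Sum components: V_total = 2.139 - j34.25 V.
Step 3 — Convert to polar: |V_total| = 34.32 V, ∠V_total = -86.4°.

V_total = 34.32∠-86.4° V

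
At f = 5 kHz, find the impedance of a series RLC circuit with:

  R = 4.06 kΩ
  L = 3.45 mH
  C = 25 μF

Step 1 — Angular frequency: ω = 2π·f = 2π·5000 = 3.142e+04 rad/s.
Step 2 — Component impedances:
  R: Z = R = 4060 Ω
  L: Z = jωL = j·3.142e+04·0.00345 = 0 + j108.4 Ω
  C: Z = 1/(jωC) = -j/(ω·C) = 0 - j1.273 Ω
Step 3 — Series combination: Z_total = R + L + C = 4060 + j107.1 Ω = 4061∠1.5° Ω.

Z = 4060 + j107.1 Ω = 4061∠1.5° Ω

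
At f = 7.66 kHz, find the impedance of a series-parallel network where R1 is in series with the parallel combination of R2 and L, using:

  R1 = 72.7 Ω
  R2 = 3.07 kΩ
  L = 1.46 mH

Step 1 — Angular frequency: ω = 2π·f = 2π·7660 = 4.813e+04 rad/s.
Step 2 — Component impedances:
  R1: Z = R = 72.7 Ω
  R2: Z = R = 3070 Ω
  L: Z = jωL = j·4.813e+04·0.00146 = 0 + j70.27 Ω
Step 3 — Parallel branch: R2 || L = 1/(1/R2 + 1/L) = 1.608 + j70.23 Ω.
Step 4 — Series with R1: Z_total = R1 + (R2 || L) = 74.31 + j70.23 Ω = 102.2∠43.4° Ω.

Z = 74.31 + j70.23 Ω = 102.2∠43.4° Ω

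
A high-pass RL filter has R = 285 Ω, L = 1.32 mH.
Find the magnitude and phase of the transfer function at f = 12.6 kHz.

Step 1 — Angular frequency: ω = 2π·1.26e+04 = 7.917e+04 rad/s.
Step 2 — Transfer function: H(jω) = jωL/(R + jωL).
Step 3 — Numerator jωL = j·104.5; denominator R + jωL = 285 + j104.5.
Step 4 — H = 0.1185 + j0.3232.
Step 5 — Magnitude: |H| = 0.3443 (-9.3 dB); phase: φ = 69.9°.

|H| = 0.3443 (-9.3 dB), φ = 69.9°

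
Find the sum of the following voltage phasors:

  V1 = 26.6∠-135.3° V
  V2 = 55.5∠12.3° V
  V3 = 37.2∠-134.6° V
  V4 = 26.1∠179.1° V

Step 1 — Convert each phasor to rectangular form:
  V1 = 26.6·(cos(-135.3°) + j·sin(-135.3°)) = -18.91 - j18.71 V
  V2 = 55.5·(cos(12.3°) + j·sin(12.3°)) = 54.23 + j11.82 V
  V3 = 37.2·(cos(-134.6°) + j·sin(-134.6°)) = -26.12 - j26.49 V
  V4 = 26.1·(cos(179.1°) + j·sin(179.1°)) = -26.1 + j0.41 V
Step 2 — Sum components: V_total = -16.9 - j32.96 V.
Step 3 — Convert to polar: |V_total| = 37.04 V, ∠V_total = -117.1°.

V_total = 37.04∠-117.1° V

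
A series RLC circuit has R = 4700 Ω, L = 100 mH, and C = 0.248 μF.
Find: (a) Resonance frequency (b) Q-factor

Step 1 — Resonance condition Im(Z)=0 gives ω₀ = 1/√(LC).
Step 2 — ω₀ = 1/√(0.1·2.48e-07) = 6350 rad/s.
Step 3 — f₀ = ω₀/(2π) = 1011 Hz.
Step 4 — Series Q: Q = ω₀L/R = 6350·0.1/4700 = 0.1351.

(a) f₀ = 1011 Hz  (b) Q = 0.1351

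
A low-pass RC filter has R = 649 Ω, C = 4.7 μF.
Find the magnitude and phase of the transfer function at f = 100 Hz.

Step 1 — Angular frequency: ω = 2π·100 = 628.3 rad/s.
Step 2 — Transfer function: H(jω) = 1/(1 + jωRC).
Step 3 — Denominator: 1 + jωRC = 1 + j·628.3·649·4.7e-06 = 1 + j1.917.
Step 4 — H = 0.214 - j0.4101.
Step 5 — Magnitude: |H| = 0.4626 (-6.7 dB); phase: φ = -62.4°.

|H| = 0.4626 (-6.7 dB), φ = -62.4°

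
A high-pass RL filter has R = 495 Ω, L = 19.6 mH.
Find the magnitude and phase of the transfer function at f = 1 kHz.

Step 1 — Angular frequency: ω = 2π·1000 = 6283 rad/s.
Step 2 — Transfer function: H(jω) = jωL/(R + jωL).
Step 3 — Numerator jωL = j·123.2; denominator R + jωL = 495 + j123.2.
Step 4 — H = 0.05829 + j0.2343.
Step 5 — Magnitude: |H| = 0.2414 (-12.3 dB); phase: φ = 76.0°.

|H| = 0.2414 (-12.3 dB), φ = 76.0°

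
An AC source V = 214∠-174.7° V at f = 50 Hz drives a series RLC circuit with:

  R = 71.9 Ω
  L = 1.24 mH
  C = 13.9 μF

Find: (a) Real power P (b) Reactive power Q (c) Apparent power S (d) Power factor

Step 1 — Angular frequency: ω = 2π·f = 2π·50 = 314.2 rad/s.
Step 2 — Component impedances:
  R: Z = R = 71.9 Ω
  L: Z = jωL = j·314.2·0.00124 = 0 + j0.3896 Ω
  C: Z = 1/(jωC) = -j/(ω·C) = 0 - j229 Ω
Step 3 — Series combination: Z_total = R + L + C = 71.9 - j228.6 Ω = 239.7∠-72.5° Ω.
Step 4 — Source phasor: V = 214∠-174.7° V = -213.1 - j19.77 V.
Step 5 — Current: I = V / Z = -0.1881 - j0.8729 A = 0.893∠-102.2° A.
Step 6 — Complex power: S = V·I* = 57.33 - j182.3 VA.
Step 7 — Real power: P = Re(S) = 57.33 W.
Step 8 — Reactive power: Q = Im(S) = -182.3 VAR.
Step 9 — Apparent power: |S| = 191.1 VA.
Step 10 — Power factor: PF = P/|S| = 0.3 (leading).

(a) P = 57.33 W  (b) Q = -182.3 VAR  (c) S = 191.1 VA  (d) PF = 0.3 (leading)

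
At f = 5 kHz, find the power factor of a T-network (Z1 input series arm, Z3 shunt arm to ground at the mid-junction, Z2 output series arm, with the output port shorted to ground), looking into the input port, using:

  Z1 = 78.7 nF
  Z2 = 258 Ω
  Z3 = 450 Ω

Step 1 — Angular frequency: ω = 2π·f = 2π·5000 = 3.142e+04 rad/s.
Step 2 — Component impedances:
  Z1: Z = 1/(jωC) = -j/(ω·C) = 0 - j404.5 Ω
  Z2: Z = R = 258 Ω
  Z3: Z = R = 450 Ω
Step 3 — With the output port shorted to ground, the output series arm Z2 runs from the junction to ground; the shunt arm Z3 also runs from the junction to ground. They appear in parallel: Z3 || Z2 = 164 Ω.
Step 4 — Series with input arm Z1: Z_in = Z1 + (Z3 || Z2) = 164 - j404.5 Ω = 436.4∠-67.9° Ω.
Step 5 — Power factor: PF = cos(φ) = Re(Z)/|Z| = 163.98/436.44 = 0.3757.
Step 6 — Type: Im(Z) = -404.5 ⇒ leading (phase φ = -67.9°).

PF = 0.3757 (leading, φ = -67.9°)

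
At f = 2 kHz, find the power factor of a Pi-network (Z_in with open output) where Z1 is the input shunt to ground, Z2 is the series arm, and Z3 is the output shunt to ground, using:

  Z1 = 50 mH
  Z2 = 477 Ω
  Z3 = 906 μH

Step 1 — Angular frequency: ω = 2π·f = 2π·2000 = 1.257e+04 rad/s.
Step 2 — Component impedances:
  Z1: Z = jωL = j·1.257e+04·0.05 = 0 + j628.3 Ω
  Z2: Z = R = 477 Ω
  Z3: Z = jωL = j·1.257e+04·0.000906 = 0 + j11.39 Ω
Step 3 — With open output, the series arm Z2 and the output shunt Z3 appear in series to ground: Z2 + Z3 = 477 + j11.39 Ω.
Step 4 — Parallel with input shunt Z1: Z_in = Z1 || (Z2 + Z3) = 295.7 + j231.7 Ω = 375.7∠38.1° Ω.
Step 5 — Power factor: PF = cos(φ) = Re(Z)/|Z| = 295.74/375.7 = 0.7872.
Step 6 — Type: Im(Z) = 231.7 ⇒ lagging (phase φ = 38.1°).

PF = 0.7872 (lagging, φ = 38.1°)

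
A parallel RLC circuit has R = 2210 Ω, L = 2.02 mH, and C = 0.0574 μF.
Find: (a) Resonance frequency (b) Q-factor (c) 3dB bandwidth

Step 1 — Resonance: ω₀ = 1/√(LC) = 1/√(0.00202·5.74e-08) = 9.287e+04 rad/s.
Step 2 — f₀ = ω₀/(2π) = 1.478e+04 Hz.
Step 3 — Parallel Q: Q = R/(ω₀L) = 2210/(9.287e+04·0.00202) = 11.78.
Step 4 — Bandwidth: Δω = ω₀/Q = 7883 rad/s; BW = Δω/(2π) = 1255 Hz.

(a) f₀ = 1.478e+04 Hz  (b) Q = 11.78  (c) BW = 1255 Hz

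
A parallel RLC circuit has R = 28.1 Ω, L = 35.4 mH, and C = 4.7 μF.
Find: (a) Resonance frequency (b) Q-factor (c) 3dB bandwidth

Step 1 — Resonance: ω₀ = 1/√(LC) = 1/√(0.0354·4.7e-06) = 2452 rad/s.
Step 2 — f₀ = ω₀/(2π) = 390.2 Hz.
Step 3 — Parallel Q: Q = R/(ω₀L) = 28.1/(2452·0.0354) = 0.3238.
Step 4 — Bandwidth: Δω = ω₀/Q = 7572 rad/s; BW = Δω/(2π) = 1205 Hz.

(a) f₀ = 390.2 Hz  (b) Q = 0.3238  (c) BW = 1205 Hz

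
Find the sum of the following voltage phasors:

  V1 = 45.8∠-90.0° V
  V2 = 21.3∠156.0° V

Step 1 — Convert each phasor to rectangular form:
  V1 = 45.8·(cos(-90.0°) + j·sin(-90.0°)) = 0 - j45.8 V
  V2 = 21.3·(cos(156.0°) + j·sin(156.0°)) = -19.46 + j8.663 V
Step 2 — Sum components: V_total = -19.46 - j37.14 V.
Step 3 — Convert to polar: |V_total| = 41.93 V, ∠V_total = -117.7°.

V_total = 41.93∠-117.7° V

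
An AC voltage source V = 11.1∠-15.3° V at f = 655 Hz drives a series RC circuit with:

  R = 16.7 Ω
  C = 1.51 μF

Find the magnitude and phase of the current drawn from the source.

Step 1 — Angular frequency: ω = 2π·f = 2π·655 = 4115 rad/s.
Step 2 — Component impedances:
  R: Z = R = 16.7 Ω
  C: Z = 1/(jωC) = -j/(ω·C) = 0 - j160.9 Ω
Step 3 — Series combination: Z_total = R + C = 16.7 - j160.9 Ω = 161.8∠-84.1° Ω.
Step 4 — Source phasor: V = 11.1∠-15.3° V = 10.71 - j2.929 V.
Step 5 — Ohm's law: I = V / Z_total = (10.71 - j2.929) / (16.7 - j160.9) = 0.02484 + j0.06396 A.
Step 6 — Convert to polar: |I| = 0.06861 A, ∠I = 68.8°.

I = 0.06861∠68.8° A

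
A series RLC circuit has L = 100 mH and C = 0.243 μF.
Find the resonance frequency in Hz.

Step 1 — Resonance condition Im(Z)=0 gives ω₀ = 1/√(LC).
Step 2 — ω₀ = 1/√(0.1·2.43e-07) = 6415 rad/s.
Step 3 — f₀ = ω₀/(2π) = 1021 Hz.

f₀ = 1021 Hz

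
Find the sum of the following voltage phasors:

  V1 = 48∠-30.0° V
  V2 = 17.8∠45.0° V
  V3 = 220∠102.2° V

Step 1 — Convert each phasor to rectangular form:
  V1 = 48·(cos(-30.0°) + j·sin(-30.0°)) = 41.57 - j24 V
  V2 = 17.8·(cos(45.0°) + j·sin(45.0°)) = 12.59 + j12.59 V
  V3 = 220·(cos(102.2°) + j·sin(102.2°)) = -46.49 + j215 V
Step 2 — Sum components: V_total = 7.664 + j203.6 V.
Step 3 — Convert to polar: |V_total| = 203.8 V, ∠V_total = 87.8°.

V_total = 203.8∠87.8° V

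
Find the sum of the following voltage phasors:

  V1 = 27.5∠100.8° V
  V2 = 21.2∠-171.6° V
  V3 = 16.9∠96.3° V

Step 1 — Convert each phasor to rectangular form:
  V1 = 27.5·(cos(100.8°) + j·sin(100.8°)) = -5.153 + j27.01 V
  V2 = 21.2·(cos(-171.6°) + j·sin(-171.6°)) = -20.97 - j3.097 V
  V3 = 16.9·(cos(96.3°) + j·sin(96.3°)) = -1.855 + j16.8 V
Step 2 — Sum components: V_total = -27.98 + j40.71 V.
Step 3 — Convert to polar: |V_total| = 49.4 V, ∠V_total = 124.5°.

V_total = 49.4∠124.5° V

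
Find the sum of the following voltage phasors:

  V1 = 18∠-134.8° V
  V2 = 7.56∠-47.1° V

Step 1 — Convert each phasor to rectangular form:
  V1 = 18·(cos(-134.8°) + j·sin(-134.8°)) = -12.68 - j12.77 V
  V2 = 7.56·(cos(-47.1°) + j·sin(-47.1°)) = 5.146 - j5.538 V
Step 2 — Sum components: V_total = -7.537 - j18.31 V.
Step 3 — Convert to polar: |V_total| = 19.8 V, ∠V_total = -112.4°.

V_total = 19.8∠-112.4° V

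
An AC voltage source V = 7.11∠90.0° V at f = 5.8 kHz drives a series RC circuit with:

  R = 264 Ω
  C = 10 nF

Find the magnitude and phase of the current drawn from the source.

Step 1 — Angular frequency: ω = 2π·f = 2π·5800 = 3.644e+04 rad/s.
Step 2 — Component impedances:
  R: Z = R = 264 Ω
  C: Z = 1/(jωC) = -j/(ω·C) = 0 - j2744 Ω
Step 3 — Series combination: Z_total = R + C = 264 - j2744 Ω = 2757∠-84.5° Ω.
Step 4 — Source phasor: V = 7.11∠90.0° V = 0 + j7.11 V.
Step 5 — Ohm's law: I = V / Z_total = (0 + j7.11) / (264 - j2744) = -0.002567 + j0.000247 A.
Step 6 — Convert to polar: |I| = 0.002579 A, ∠I = 174.5°.

I = 0.002579∠174.5° A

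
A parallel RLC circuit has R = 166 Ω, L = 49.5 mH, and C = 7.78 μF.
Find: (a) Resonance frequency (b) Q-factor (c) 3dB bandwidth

Step 1 — Resonance: ω₀ = 1/√(LC) = 1/√(0.0495·7.78e-06) = 1611 rad/s.
Step 2 — f₀ = ω₀/(2π) = 256.5 Hz.
Step 3 — Parallel Q: Q = R/(ω₀L) = 166/(1611·0.0495) = 2.081.
Step 4 — Bandwidth: Δω = ω₀/Q = 774.3 rad/s; BW = Δω/(2π) = 123.2 Hz.

(a) f₀ = 256.5 Hz  (b) Q = 2.081  (c) BW = 123.2 Hz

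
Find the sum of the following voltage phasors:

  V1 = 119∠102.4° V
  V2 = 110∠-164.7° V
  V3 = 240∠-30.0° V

Step 1 — Convert each phasor to rectangular form:
  V1 = 119·(cos(102.4°) + j·sin(102.4°)) = -25.55 + j116.2 V
  V2 = 110·(cos(-164.7°) + j·sin(-164.7°)) = -106.1 - j29.03 V
  V3 = 240·(cos(-30.0°) + j·sin(-30.0°)) = 207.8 - j120 V
Step 2 — Sum components: V_total = 76.19 - j32.8 V.
Step 3 — Convert to polar: |V_total| = 82.95 V, ∠V_total = -23.3°.

V_total = 82.95∠-23.3° V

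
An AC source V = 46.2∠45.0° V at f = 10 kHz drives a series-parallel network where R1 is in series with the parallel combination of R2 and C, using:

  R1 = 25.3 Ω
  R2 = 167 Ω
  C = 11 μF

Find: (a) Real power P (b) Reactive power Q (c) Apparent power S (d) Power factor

Step 1 — Angular frequency: ω = 2π·f = 2π·1e+04 = 6.283e+04 rad/s.
Step 2 — Component impedances:
  R1: Z = R = 25.3 Ω
  R2: Z = R = 167 Ω
  C: Z = 1/(jωC) = -j/(ω·C) = 0 - j1.447 Ω
Step 3 — Parallel branch: R2 || C = 1/(1/R2 + 1/C) = 0.01253 - j1.447 Ω.
Step 4 — Series with R1: Z_total = R1 + (R2 || C) = 25.31 - j1.447 Ω = 25.35∠-3.3° Ω.
Step 5 — Source phasor: V = 46.2∠45.0° V = 32.67 + j32.67 V.
Step 6 — Current: I = V / Z = 1.213 + j1.36 A = 1.822∠48.3° A.
Step 7 — Complex power: S = V·I* = 84.05 - j4.804 VA.
Step 8 — Real power: P = Re(S) = 84.05 W.
Step 9 — Reactive power: Q = Im(S) = -4.804 VAR.
Step 10 — Apparent power: |S| = 84.19 VA.
Step 11 — Power factor: PF = P/|S| = 0.9984 (leading).

(a) P = 84.05 W  (b) Q = -4.804 VAR  (c) S = 84.19 VA  (d) PF = 0.9984 (leading)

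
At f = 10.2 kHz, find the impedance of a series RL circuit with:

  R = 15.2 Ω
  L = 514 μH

Step 1 — Angular frequency: ω = 2π·f = 2π·1.02e+04 = 6.409e+04 rad/s.
Step 2 — Component impedances:
  R: Z = R = 15.2 Ω
  L: Z = jωL = j·6.409e+04·0.000514 = 0 + j32.94 Ω
Step 3 — Series combination: Z_total = R + L = 15.2 + j32.94 Ω = 36.28∠65.2° Ω.

Z = 15.2 + j32.94 Ω = 36.28∠65.2° Ω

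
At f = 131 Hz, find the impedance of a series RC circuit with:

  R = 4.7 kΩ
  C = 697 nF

Step 1 — Angular frequency: ω = 2π·f = 2π·131 = 823.1 rad/s.
Step 2 — Component impedances:
  R: Z = R = 4700 Ω
  C: Z = 1/(jωC) = -j/(ω·C) = 0 - j1743 Ω
Step 3 — Series combination: Z_total = R + C = 4700 - j1743 Ω = 5013∠-20.3° Ω.

Z = 4700 - j1743 Ω = 5013∠-20.3° Ω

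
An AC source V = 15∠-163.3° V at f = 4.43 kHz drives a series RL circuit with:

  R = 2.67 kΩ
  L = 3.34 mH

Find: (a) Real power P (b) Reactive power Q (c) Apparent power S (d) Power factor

Step 1 — Angular frequency: ω = 2π·f = 2π·4430 = 2.783e+04 rad/s.
Step 2 — Component impedances:
  R: Z = R = 2670 Ω
  L: Z = jωL = j·2.783e+04·0.00334 = 0 + j92.97 Ω
Step 3 — Series combination: Z_total = R + L = 2670 + j92.97 Ω = 2672∠2.0° Ω.
Step 4 — Source phasor: V = 15∠-163.3° V = -14.37 - j4.31 V.
Step 5 — Current: I = V / Z = -0.005431 - j0.001425 A = 0.005615∠-165.3° A.
Step 6 — Complex power: S = V·I* = 0.08417 + j0.002931 VA.
Step 7 — Real power: P = Re(S) = 0.08417 W.
Step 8 — Reactive power: Q = Im(S) = 0.002931 VAR.
Step 9 — Apparent power: |S| = 0.08422 VA.
Step 10 — Power factor: PF = P/|S| = 0.9994 (lagging).

(a) P = 0.08417 W  (b) Q = 0.002931 VAR  (c) S = 0.08422 VA  (d) PF = 0.9994 (lagging)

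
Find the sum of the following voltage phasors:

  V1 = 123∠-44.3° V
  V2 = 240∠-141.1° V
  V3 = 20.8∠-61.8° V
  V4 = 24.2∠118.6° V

Step 1 — Convert each phasor to rectangular form:
  V1 = 123·(cos(-44.3°) + j·sin(-44.3°)) = 88.03 - j85.91 V
  V2 = 240·(cos(-141.1°) + j·sin(-141.1°)) = -186.8 - j150.7 V
  V3 = 20.8·(cos(-61.8°) + j·sin(-61.8°)) = 9.829 - j18.33 V
  V4 = 24.2·(cos(118.6°) + j·sin(118.6°)) = -11.58 + j21.25 V
Step 2 — Sum components: V_total = -100.5 - j233.7 V.
Step 3 — Convert to polar: |V_total| = 254.4 V, ∠V_total = -113.3°.

V_total = 254.4∠-113.3° V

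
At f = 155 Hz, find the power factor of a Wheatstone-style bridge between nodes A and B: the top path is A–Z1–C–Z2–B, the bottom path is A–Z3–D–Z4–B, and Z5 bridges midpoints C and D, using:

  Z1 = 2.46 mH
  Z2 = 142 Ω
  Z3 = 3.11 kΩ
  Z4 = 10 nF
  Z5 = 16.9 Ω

Step 1 — Angular frequency: ω = 2π·f = 2π·155 = 973.9 rad/s.
Step 2 — Component impedances:
  Z1: Z = jωL = j·973.9·0.00246 = 0 + j2.396 Ω
  Z2: Z = R = 142 Ω
  Z3: Z = R = 3110 Ω
  Z4: Z = 1/(jωC) = -j/(ω·C) = 0 - j1.027e+05 Ω
  Z5: Z = R = 16.9 Ω
Step 3 — Bridge requires nodal analysis (the Z5 bridge couples midpoints C and D, so the two paths cannot be reduced to a simple series/parallel combination). Setting node B to ground and injecting 1 A at node A, the 3-node admittance system at A, C, D solves to V_A = Z_AB = 142 + j2.199 Ω = 142∠0.9° Ω.
Step 4 — Power factor: PF = cos(φ) = Re(Z)/|Z| = 142/142.02 = 0.9999.
Step 5 — Type: Im(Z) = 2.199 ⇒ lagging (phase φ = 0.9°).

PF = 0.9999 (lagging, φ = 0.9°)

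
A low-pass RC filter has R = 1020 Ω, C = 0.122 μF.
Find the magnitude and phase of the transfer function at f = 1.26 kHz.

Step 1 — Angular frequency: ω = 2π·1260 = 7917 rad/s.
Step 2 — Transfer function: H(jω) = 1/(1 + jωRC).
Step 3 — Denominator: 1 + jωRC = 1 + j·7917·1020·1.22e-07 = 1 + j0.9852.
Step 4 — H = 0.5075 - j0.4999.
Step 5 — Magnitude: |H| = 0.7124 (-2.9 dB); phase: φ = -44.6°.

|H| = 0.7124 (-2.9 dB), φ = -44.6°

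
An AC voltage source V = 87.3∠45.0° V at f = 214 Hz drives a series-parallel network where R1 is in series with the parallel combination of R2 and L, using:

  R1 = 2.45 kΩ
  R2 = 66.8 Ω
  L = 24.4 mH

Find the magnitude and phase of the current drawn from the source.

Step 1 — Angular frequency: ω = 2π·f = 2π·214 = 1345 rad/s.
Step 2 — Component impedances:
  R1: Z = R = 2450 Ω
  R2: Z = R = 66.8 Ω
  L: Z = jωL = j·1345·0.0244 = 0 + j32.81 Ω
Step 3 — Parallel branch: R2 || L = 1/(1/R2 + 1/L) = 12.98 + j26.43 Ω.
Step 4 — Series with R1: Z_total = R1 + (R2 || L) = 2463 + j26.43 Ω = 2463∠0.6° Ω.
Step 5 — Source phasor: V = 87.3∠45.0° V = 61.73 + j61.73 V.
Step 6 — Ohm's law: I = V / Z_total = (61.73 + j61.73) / (2463 + j26.43) = 0.02533 + j0.02479 A.
Step 7 — Convert to polar: |I| = 0.03544 A, ∠I = 44.4°.

I = 0.03544∠44.4° A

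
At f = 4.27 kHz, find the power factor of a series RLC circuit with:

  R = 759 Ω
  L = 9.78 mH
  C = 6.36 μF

Step 1 — Angular frequency: ω = 2π·f = 2π·4270 = 2.683e+04 rad/s.
Step 2 — Component impedances:
  R: Z = R = 759 Ω
  L: Z = jωL = j·2.683e+04·0.00978 = 0 + j262.4 Ω
  C: Z = 1/(jωC) = -j/(ω·C) = 0 - j5.861 Ω
Step 3 — Series combination: Z_total = R + L + C = 759 + j256.5 Ω = 801.2∠18.7° Ω.
Step 4 — Power factor: PF = cos(φ) = Re(Z)/|Z| = 759/801.18 = 0.9474.
Step 5 — Type: Im(Z) = 256.5 ⇒ lagging (phase φ = 18.7°).

PF = 0.9474 (lagging, φ = 18.7°)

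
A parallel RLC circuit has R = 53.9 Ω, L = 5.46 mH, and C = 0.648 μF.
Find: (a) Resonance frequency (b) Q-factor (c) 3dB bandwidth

Step 1 — Resonance: ω₀ = 1/√(LC) = 1/√(0.00546·6.48e-07) = 1.681e+04 rad/s.
Step 2 — f₀ = ω₀/(2π) = 2676 Hz.
Step 3 — Parallel Q: Q = R/(ω₀L) = 53.9/(1.681e+04·0.00546) = 0.5872.
Step 4 — Bandwidth: Δω = ω₀/Q = 2.863e+04 rad/s; BW = Δω/(2π) = 4557 Hz.

(a) f₀ = 2676 Hz  (b) Q = 0.5872  (c) BW = 4557 Hz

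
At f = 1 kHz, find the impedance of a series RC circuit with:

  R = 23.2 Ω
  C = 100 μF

Step 1 — Angular frequency: ω = 2π·f = 2π·1000 = 6283 rad/s.
Step 2 — Component impedances:
  R: Z = R = 23.2 Ω
  C: Z = 1/(jωC) = -j/(ω·C) = 0 - j1.592 Ω
Step 3 — Series combination: Z_total = R + C = 23.2 - j1.592 Ω = 23.25∠-3.9° Ω.

Z = 23.2 - j1.592 Ω = 23.25∠-3.9° Ω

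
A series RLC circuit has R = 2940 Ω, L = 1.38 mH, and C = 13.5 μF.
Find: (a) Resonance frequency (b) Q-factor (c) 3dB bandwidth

Step 1 — Resonance condition Im(Z)=0 gives ω₀ = 1/√(LC).
Step 2 — ω₀ = 1/√(0.00138·1.35e-05) = 7326 rad/s.
Step 3 — f₀ = ω₀/(2π) = 1166 Hz.
Step 4 — Series Q: Q = ω₀L/R = 7326·0.00138/2940 = 0.003439.
Step 5 — 3dB bandwidth: Δω = ω₀/Q = 2.13e+06 rad/s; BW = Δω/(2π) = 3.391e+05 Hz.

(a) f₀ = 1166 Hz  (b) Q = 0.003439  (c) BW = 3.391e+05 Hz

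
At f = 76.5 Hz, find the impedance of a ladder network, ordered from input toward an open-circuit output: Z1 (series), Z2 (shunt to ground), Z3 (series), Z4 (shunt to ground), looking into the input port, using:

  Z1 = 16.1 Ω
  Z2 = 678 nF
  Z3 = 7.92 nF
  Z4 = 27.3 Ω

Step 1 — Angular frequency: ω = 2π·f = 2π·76.5 = 480.7 rad/s.
Step 2 — Component impedances:
  Z1: Z = R = 16.1 Ω
  Z2: Z = 1/(jωC) = -j/(ω·C) = 0 - j3069 Ω
  Z3: Z = 1/(jωC) = -j/(ω·C) = 0 - j2.627e+05 Ω
  Z4: Z = R = 27.3 Ω
Step 3 — Ladder network (open output): work backward from the far end, alternating series and parallel combinations. Z_in = 16.1 - j3033 Ω = 3033∠-89.7° Ω.

Z = 16.1 - j3033 Ω = 3033∠-89.7° Ω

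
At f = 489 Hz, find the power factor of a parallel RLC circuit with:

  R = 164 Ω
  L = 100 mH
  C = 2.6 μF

Step 1 — Angular frequency: ω = 2π·f = 2π·489 = 3072 rad/s.
Step 2 — Component impedances:
  R: Z = R = 164 Ω
  L: Z = jωL = j·3072·0.1 = 0 + j307.2 Ω
  C: Z = 1/(jωC) = -j/(ω·C) = 0 - j125.2 Ω
Step 3 — Parallel combination: 1/Z_total = 1/R + 1/L + 1/C; Z_total = 102.3 - j79.44 Ω = 129.5∠-37.8° Ω.
Step 4 — Power factor: PF = cos(φ) = Re(Z)/|Z| = 102.33/129.54 = 0.7899.
Step 5 — Type: Im(Z) = -79.44 ⇒ leading (phase φ = -37.8°).

PF = 0.7899 (leading, φ = -37.8°)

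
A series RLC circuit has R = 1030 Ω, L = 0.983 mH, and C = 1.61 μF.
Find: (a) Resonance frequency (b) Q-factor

Step 1 — Resonance condition Im(Z)=0 gives ω₀ = 1/√(LC).
Step 2 — ω₀ = 1/√(0.000983·1.61e-06) = 2.514e+04 rad/s.
Step 3 — f₀ = ω₀/(2π) = 4001 Hz.
Step 4 — Series Q: Q = ω₀L/R = 2.514e+04·0.000983/1030 = 0.02399.

(a) f₀ = 4001 Hz  (b) Q = 0.02399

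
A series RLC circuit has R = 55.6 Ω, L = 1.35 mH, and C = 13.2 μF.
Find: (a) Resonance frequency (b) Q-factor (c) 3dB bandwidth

Step 1 — Resonance: ω₀ = 1/√(LC) = 1/√(0.00135·1.32e-05) = 7491 rad/s.
Step 2 — f₀ = ω₀/(2π) = 1192 Hz.
Step 3 — Series Q: Q = ω₀L/R = 7491·0.00135/55.6 = 0.1819.
Step 4 — Bandwidth: Δω = ω₀/Q = 4.119e+04 rad/s; BW = Δω/(2π) = 6555 Hz.

(a) f₀ = 1192 Hz  (b) Q = 0.1819  (c) BW = 6555 Hz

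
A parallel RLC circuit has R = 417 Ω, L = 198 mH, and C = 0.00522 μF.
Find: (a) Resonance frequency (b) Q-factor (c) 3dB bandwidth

Step 1 — Resonance: ω₀ = 1/√(LC) = 1/√(0.198·5.22e-09) = 3.111e+04 rad/s.
Step 2 — f₀ = ω₀/(2π) = 4951 Hz.
Step 3 — Parallel Q: Q = R/(ω₀L) = 417/(3.111e+04·0.198) = 0.06771.
Step 4 — Bandwidth: Δω = ω₀/Q = 4.594e+05 rad/s; BW = Δω/(2π) = 7.312e+04 Hz.

(a) f₀ = 4951 Hz  (b) Q = 0.06771  (c) BW = 7.312e+04 Hz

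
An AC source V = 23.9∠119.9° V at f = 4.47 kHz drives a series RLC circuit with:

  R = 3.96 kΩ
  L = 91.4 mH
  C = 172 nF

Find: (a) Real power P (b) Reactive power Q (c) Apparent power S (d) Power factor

Step 1 — Angular frequency: ω = 2π·f = 2π·4470 = 2.809e+04 rad/s.
Step 2 — Component impedances:
  R: Z = R = 3960 Ω
  L: Z = jωL = j·2.809e+04·0.0914 = 0 + j2567 Ω
  C: Z = 1/(jωC) = -j/(ω·C) = 0 - j207 Ω
Step 3 — Series combination: Z_total = R + L + C = 3960 + j2360 Ω = 4610∠30.8° Ω.
Step 4 — Source phasor: V = 23.9∠119.9° V = -11.91 + j20.72 V.
Step 5 — Current: I = V / Z = 8.086e-05 + j0.005184 A = 0.005184∠89.1° A.
Step 6 — Complex power: S = V·I* = 0.1064 + j0.06343 VA.
Step 7 — Real power: P = Re(S) = 0.1064 W.
Step 8 — Reactive power: Q = Im(S) = 0.06343 VAR.
Step 9 — Apparent power: |S| = 0.1239 VA.
Step 10 — Power factor: PF = P/|S| = 0.859 (lagging).

(a) P = 0.1064 W  (b) Q = 0.06343 VAR  (c) S = 0.1239 VA  (d) PF = 0.859 (lagging)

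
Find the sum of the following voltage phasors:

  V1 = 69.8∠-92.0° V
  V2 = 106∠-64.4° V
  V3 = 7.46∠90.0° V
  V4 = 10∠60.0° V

Step 1 — Convert each phasor to rectangular form:
  V1 = 69.8·(cos(-92.0°) + j·sin(-92.0°)) = -2.436 - j69.76 V
  V2 = 106·(cos(-64.4°) + j·sin(-64.4°)) = 45.8 - j95.59 V
  V3 = 7.46·(cos(90.0°) + j·sin(90.0°)) = 0 + j7.46 V
  V4 = 10·(cos(60.0°) + j·sin(60.0°)) = 5 + j8.66 V
Step 2 — Sum components: V_total = 48.37 - j149.2 V.
Step 3 — Convert to polar: |V_total| = 156.9 V, ∠V_total = -72.0°.

V_total = 156.9∠-72.0° V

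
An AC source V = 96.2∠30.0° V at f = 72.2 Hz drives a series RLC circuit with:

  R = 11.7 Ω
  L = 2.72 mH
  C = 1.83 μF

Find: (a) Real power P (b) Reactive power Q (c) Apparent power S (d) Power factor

Step 1 — Angular frequency: ω = 2π·f = 2π·72.2 = 453.6 rad/s.
Step 2 — Component impedances:
  R: Z = R = 11.7 Ω
  L: Z = jωL = j·453.6·0.00272 = 0 + j1.234 Ω
  C: Z = 1/(jωC) = -j/(ω·C) = 0 - j1205 Ω
Step 3 — Series combination: Z_total = R + L + C = 11.7 - j1203 Ω = 1203∠-89.4° Ω.
Step 4 — Source phasor: V = 96.2∠30.0° V = 83.31 + j48.1 V.
Step 5 — Current: I = V / Z = -0.0393 + j0.06962 A = 0.07994∠119.4° A.
Step 6 — Complex power: S = V·I* = 0.07477 - j7.69 VA.
Step 7 — Real power: P = Re(S) = 0.07477 W.
Step 8 — Reactive power: Q = Im(S) = -7.69 VAR.
Step 9 — Apparent power: |S| = 7.69 VA.
Step 10 — Power factor: PF = P/|S| = 0.009723 (leading).

(a) P = 0.07477 W  (b) Q = -7.69 VAR  (c) S = 7.69 VA  (d) PF = 0.009723 (leading)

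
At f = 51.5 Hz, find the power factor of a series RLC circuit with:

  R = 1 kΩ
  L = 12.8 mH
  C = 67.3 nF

Step 1 — Angular frequency: ω = 2π·f = 2π·51.5 = 323.6 rad/s.
Step 2 — Component impedances:
  R: Z = R = 1000 Ω
  L: Z = jωL = j·323.6·0.0128 = 0 + j4.142 Ω
  C: Z = 1/(jωC) = -j/(ω·C) = 0 - j4.592e+04 Ω
Step 3 — Series combination: Z_total = R + L + C = 1000 - j4.592e+04 Ω = 4.593e+04∠-88.8° Ω.
Step 4 — Power factor: PF = cos(φ) = Re(Z)/|Z| = 1000/4.593e+04 = 0.02177.
Step 5 — Type: Im(Z) = -4.592e+04 ⇒ leading (phase φ = -88.8°).

PF = 0.02177 (leading, φ = -88.8°)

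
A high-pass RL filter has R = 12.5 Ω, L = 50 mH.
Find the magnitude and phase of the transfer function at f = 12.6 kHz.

Step 1 — Angular frequency: ω = 2π·1.26e+04 = 7.917e+04 rad/s.
Step 2 — Transfer function: H(jω) = jωL/(R + jωL).
Step 3 — Numerator jωL = j·3958; denominator R + jωL = 12.5 + j3958.
Step 4 — H = 1 + j0.003158.
Step 5 — Magnitude: |H| = 1 (-0.0 dB); phase: φ = 0.2°.

|H| = 1 (-0.0 dB), φ = 0.2°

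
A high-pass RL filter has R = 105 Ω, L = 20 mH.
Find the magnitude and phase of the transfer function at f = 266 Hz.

Step 1 — Angular frequency: ω = 2π·266 = 1671 rad/s.
Step 2 — Transfer function: H(jω) = jωL/(R + jωL).
Step 3 — Numerator jωL = j·33.43; denominator R + jωL = 105 + j33.43.
Step 4 — H = 0.09202 + j0.2891.
Step 5 — Magnitude: |H| = 0.3033 (-10.4 dB); phase: φ = 72.3°.

|H| = 0.3033 (-10.4 dB), φ = 72.3°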